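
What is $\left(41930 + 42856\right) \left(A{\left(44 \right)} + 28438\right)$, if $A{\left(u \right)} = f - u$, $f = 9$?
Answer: $2408176758$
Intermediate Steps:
$A{\left(u \right)} = 9 - u$
$\left(41930 + 42856\right) \left(A{\left(44 \right)} + 28438\right) = \left(41930 + 42856\right) \left(\left(9 - 44\right) + 28438\right) = 84786 \left(\left(9 - 44\right) + 28438\right) = 84786 \left(-35 + 28438\right) = 84786 \cdot 28403 = 2408176758$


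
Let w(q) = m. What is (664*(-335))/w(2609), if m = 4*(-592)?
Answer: 27805/296 ≈ 93.936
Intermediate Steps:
m = -2368
w(q) = -2368
(664*(-335))/w(2609) = (664*(-335))/(-2368) = -222440*(-1/2368) = 27805/296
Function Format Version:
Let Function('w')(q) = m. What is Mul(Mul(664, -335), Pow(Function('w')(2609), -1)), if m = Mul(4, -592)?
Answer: Rational(27805, 296) ≈ 93.936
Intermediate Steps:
m = -2368
Function('w')(q) = -2368
Mul(Mul(664, -335), Pow(Function('w')(2609), -1)) = Mul(Mul(664, -335), Pow(-2368, -1)) = Mul(-222440, Rational(-1, 2368)) = Rational(27805, 296)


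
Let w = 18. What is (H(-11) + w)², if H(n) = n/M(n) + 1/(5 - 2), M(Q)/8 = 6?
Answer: 755161/2304 ≈ 327.76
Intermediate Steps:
M(Q) = 48 (M(Q) = 8*6 = 48)
H(n) = ⅓ + n/48 (H(n) = n/48 + 1/(5 - 2) = n*(1/48) + 1/3 = n/48 + 1*(⅓) = n/48 + ⅓ = ⅓ + n/48)
(H(-11) + w)² = ((⅓ + (1/48)*(-11)) + 18)² = ((⅓ - 11/48) + 18)² = (5/48 + 18)² = (869/48)² = 755161/2304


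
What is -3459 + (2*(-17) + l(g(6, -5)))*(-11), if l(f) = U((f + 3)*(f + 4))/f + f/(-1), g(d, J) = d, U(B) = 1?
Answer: -18125/6 ≈ -3020.8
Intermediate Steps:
l(f) = 1/f - f (l(f) = 1/f + f/(-1) = 1/f + f*(-1) = 1/f - f)
-3459 + (2*(-17) + l(g(6, -5)))*(-11) = -3459 + (2*(-17) + (1/6 - 1*6))*(-11) = -3459 + (-34 + (⅙ - 6))*(-11) = -3459 + (-34 - 35/6)*(-11) = -3459 - 239/6*(-11) = -3459 + 2629/6 = -18125/6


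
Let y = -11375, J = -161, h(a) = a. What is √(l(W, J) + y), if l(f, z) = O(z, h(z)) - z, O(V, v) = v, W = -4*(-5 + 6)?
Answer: 5*I*√455 ≈ 106.65*I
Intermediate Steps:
W = -4 (W = -4*1 = -4)
l(f, z) = 0 (l(f, z) = z - z = 0)
√(l(W, J) + y) = √(0 - 11375) = √(-11375) = 5*I*√455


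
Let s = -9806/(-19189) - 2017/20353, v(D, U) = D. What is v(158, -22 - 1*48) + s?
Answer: 61868364591/390553717 ≈ 158.41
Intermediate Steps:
s = 160877305/390553717 (s = -9806*(-1/19189) - 2017*1/20353 = 9806/19189 - 2017/20353 = 160877305/390553717 ≈ 0.41192)
v(158, -22 - 1*48) + s = 158 + 160877305/390553717 = 61868364591/390553717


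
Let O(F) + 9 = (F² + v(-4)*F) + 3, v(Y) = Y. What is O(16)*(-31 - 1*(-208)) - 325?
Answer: 32597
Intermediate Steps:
O(F) = -6 + F² - 4*F (O(F) = -9 + ((F² - 4*F) + 3) = -9 + (3 + F² - 4*F) = -6 + F² - 4*F)
O(16)*(-31 - 1*(-208)) - 325 = (-6 + 16² - 4*16)*(-31 - 1*(-208)) - 325 = (-6 + 256 - 64)*(-31 + 208) - 325 = 186*177 - 325 = 32922 - 325 = 32597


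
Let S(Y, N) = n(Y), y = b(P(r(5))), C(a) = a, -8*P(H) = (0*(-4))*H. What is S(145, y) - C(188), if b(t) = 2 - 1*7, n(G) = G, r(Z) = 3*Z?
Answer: -43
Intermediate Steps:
P(H) = 0 (P(H) = -0*(-4)*H/8 = -0*H = -⅛*0 = 0)
b(t) = -5 (b(t) = 2 - 7 = -5)
y = -5
S(Y, N) = Y
S(145, y) - C(188) = 145 - 1*188 = 145 - 188 = -43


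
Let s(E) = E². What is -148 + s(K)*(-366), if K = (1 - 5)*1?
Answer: -6004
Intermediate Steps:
K = -4 (K = -4*1 = -4)
-148 + s(K)*(-366) = -148 + (-4)²*(-366) = -148 + 16*(-366) = -148 - 5856 = -6004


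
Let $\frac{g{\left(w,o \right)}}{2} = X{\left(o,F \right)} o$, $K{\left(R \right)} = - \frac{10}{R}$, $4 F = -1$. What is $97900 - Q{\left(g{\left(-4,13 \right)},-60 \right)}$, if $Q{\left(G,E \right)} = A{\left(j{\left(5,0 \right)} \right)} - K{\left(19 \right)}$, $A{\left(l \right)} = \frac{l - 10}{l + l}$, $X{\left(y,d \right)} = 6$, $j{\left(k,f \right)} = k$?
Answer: $\frac{3720199}{38} \approx 97900.0$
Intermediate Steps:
$F = - \frac{1}{4}$ ($F = \frac{1}{4} \left(-1\right) = - \frac{1}{4} \approx -0.25$)
$A{\left(l \right)} = \frac{-10 + l}{2 l}$
$g{\left(w,o \right)} = 12 o$ ($g{\left(w,o \right)} = 2 \cdot 6 o = 12 o$)
$Q{\left(G,E \right)} = \frac{1}{38}$ ($Q{\left(G,E \right)} = \frac{-10 + 5}{2 \cdot 5} - - \frac{10}{19} = \frac{1}{2} \cdot \frac{1}{5} \left(-5\right) - \left(-10\right) \frac{1}{19} = - \frac{1}{2} - - \frac{10}{19} = - \frac{1}{2} + \frac{10}{19} = \frac{1}{38}$)
$97900 - Q{\left(g{\left(-4,13 \right)},-60 \right)} = 97900 - \frac{1}{38} = \frac{3720199}{38}$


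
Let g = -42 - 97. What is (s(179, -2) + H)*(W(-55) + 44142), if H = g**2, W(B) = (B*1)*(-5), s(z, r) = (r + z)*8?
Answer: 921075329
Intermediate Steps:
s(z, r) = 8*r + 8*z
W(B) = -5*B (W(B) = B*(-5) = -5*B)
g = -139
H = 19321 (H = (-139)**2 = 19321)
(s(179, -2) + H)*(W(-55) + 44142) = ((8*(-2) + 8*179) + 19321)*(-5*(-55) + 44142) = ((-16 + 1432) + 19321)*(275 + 44142) = (1416 + 19321)*44417 = 20737*44417 = 921075329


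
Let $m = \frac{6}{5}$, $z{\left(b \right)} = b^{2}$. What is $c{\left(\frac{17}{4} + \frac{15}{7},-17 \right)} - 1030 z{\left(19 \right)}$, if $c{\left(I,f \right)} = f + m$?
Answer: $- \frac{1859229}{5} \approx -3.7185 \cdot 10^{5}$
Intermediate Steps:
$m = \frac{6}{5}$ ($m = 6 \cdot \frac{1}{5} = \frac{6}{5} \approx 1.2$)
$c{\left(I,f \right)} = \frac{6}{5} + f$ ($c{\left(I,f \right)} = f + \frac{6}{5} = \frac{6}{5} + f$)
$c{\left(\frac{17}{4} + \frac{15}{7},-17 \right)} - 1030 z{\left(19 \right)} = \left(\frac{6}{5} - 17\right) - 1030 \cdot 19^{2} = - \frac{79}{5} - 371830 = - \frac{1859229}{5}$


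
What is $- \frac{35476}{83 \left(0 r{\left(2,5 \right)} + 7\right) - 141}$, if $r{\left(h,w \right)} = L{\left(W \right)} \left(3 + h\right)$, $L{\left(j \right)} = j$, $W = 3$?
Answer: $- \frac{8869}{110} \approx -80.627$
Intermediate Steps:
$r{\left(h,w \right)} = 9 + 3 h$ ($r{\left(h,w \right)} = 3 \left(3 + h\right) = 9 + 3 h$)
$- \frac{35476}{83 \left(0 r{\left(2,5 \right)} + 7\right) - 141} = - \frac{35476}{83 \left(0 \left(9 + 3 \cdot 2\right) + 7\right) - 141} = - \frac{35476}{83 \left(0 \left(9 + 6\right) + 7\right) - 141} = - \frac{35476}{83 \left(0 \cdot 15 + 7\right) - 141} = - \frac{35476}{83 \left(0 + 7\right) - 141} = - \frac{35476}{83 \cdot 7 - 141} = - \frac{35476}{581 - 141} = - \frac{35476}{440} = \left(-35476\right) \frac{1}{440} = - \frac{8869}{110}$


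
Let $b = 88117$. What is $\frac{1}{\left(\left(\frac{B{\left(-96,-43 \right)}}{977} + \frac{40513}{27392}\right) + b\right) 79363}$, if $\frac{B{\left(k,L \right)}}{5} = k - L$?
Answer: $\frac{26761984}{187155260407591987} \approx 1.4299 \cdot 10^{-10}$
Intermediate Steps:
$B{\left(k,L \right)} = - 5 L + 5 k$ ($B{\left(k,L \right)} = 5 \left(k - L\right) = - 5 L + 5 k$)
$\frac{1}{\left(\left(\frac{B{\left(-96,-43 \right)}}{977} + \frac{40513}{27392}\right) + b\right) 79363} = \frac{1}{\left(\left(\frac{\left(-5\right) \left(-43\right) + 5 \left(-96\right)}{977} + \frac{40513}{27392}\right) + 88117\right) 79363} = \frac{1}{\left(\left(215 - 480\right) \frac{1}{977} + 40513 \cdot \frac{1}{27392}\right) + 88117} \cdot \frac{1}{79363} = \frac{1}{\left(\left(-265\right) \frac{1}{977} + \frac{40513}{27392}\right) + 88117} \cdot \frac{1}{79363} = \frac{1}{\left(- \frac{265}{977} + \frac{40513}{27392}\right) + 88117} \cdot \frac{1}{79363} = \frac{1}{\frac{32322321}{26761984} + 88117} \cdot \frac{1}{79363} = \frac{1}{\frac{2358218066449}{26761984}} \cdot \frac{1}{79363} = \frac{26761984}{2358218066449} \cdot \frac{1}{79363} = \frac{26761984}{187155260407591987}$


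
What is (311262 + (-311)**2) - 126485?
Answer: 281498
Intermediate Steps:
(311262 + (-311)**2) - 126485 = (311262 + 96721) - 126485 = 407983 - 126485 = 281498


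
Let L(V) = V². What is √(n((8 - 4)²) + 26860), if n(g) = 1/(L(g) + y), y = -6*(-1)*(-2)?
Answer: √399784301/122 ≈ 163.89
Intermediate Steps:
y = -12 (y = 6*(-2) = -12)
n(g) = 1/(-12 + g²) (n(g) = 1/(g² - 12) = 1/(-12 + g²))
√(n((8 - 4)²) + 26860) = √(1/(-12 + ((8 - 4)²)²) + 26860) = √(1/(-12 + (4²)²) + 26860) = √(1/(-12 + 16²) + 26860) = √(1/(-12 + 256) + 26860) = √(1/244 + 26860) = √(6553841/244) = √399784301/122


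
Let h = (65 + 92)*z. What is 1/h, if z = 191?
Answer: 1/29987 ≈ 3.3348e-5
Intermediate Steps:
h = 29987 (h = (65 + 92)*191 = 157*191 = 29987)
1/h = 1/29987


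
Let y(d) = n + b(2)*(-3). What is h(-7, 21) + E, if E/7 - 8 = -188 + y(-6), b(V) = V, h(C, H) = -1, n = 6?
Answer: -1261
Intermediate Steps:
y(d) = 0 (y(d) = 6 + 2*(-3) = 6 - 6 = 0)
E = -1260 (E = 56 + 7*(-188 + 0) = 56 + 7*(-188) = 56 - 1316 = -1260)
h(-7, 21) + E = -1 - 1260 = -1261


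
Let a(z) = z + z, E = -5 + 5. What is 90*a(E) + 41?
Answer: 41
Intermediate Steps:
E = 0
a(z) = 2*z
90*a(E) + 41 = 90*(2*0) + 41 = 90*0 + 41 = 0 + 41 = 41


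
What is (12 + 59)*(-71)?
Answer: -5041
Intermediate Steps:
(12 + 59)*(-71) = 71*(-71) = -5041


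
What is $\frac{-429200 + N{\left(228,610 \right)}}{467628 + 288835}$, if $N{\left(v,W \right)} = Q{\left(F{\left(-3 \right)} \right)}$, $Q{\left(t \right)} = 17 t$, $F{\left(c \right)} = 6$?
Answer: $- \frac{429098}{756463} \approx -0.56724$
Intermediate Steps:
$N{\left(v,W \right)} = 102$ ($N{\left(v,W \right)} = 17 \cdot 6 = 102$)
$\frac{-429200 + N{\left(228,610 \right)}}{467628 + 288835} = \frac{-429200 + 102}{467628 + 288835} = - \frac{429098}{756463}$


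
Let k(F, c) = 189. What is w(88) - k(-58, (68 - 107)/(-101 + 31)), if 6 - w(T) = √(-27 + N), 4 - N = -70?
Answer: -183 - √47 ≈ -189.86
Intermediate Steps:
N = 74 (N = 4 - 1*(-70) = 4 + 70 = 74)
w(T) = 6 - √47 (w(T) = 6 - √(-27 + 74) = 6 - √47)
w(88) - k(-58, (68 - 107)/(-101 + 31)) = (6 - √47) - 1*189 = (6 - √47) - 189 = -183 - √47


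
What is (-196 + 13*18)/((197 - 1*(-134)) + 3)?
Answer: 19/167 ≈ 0.11377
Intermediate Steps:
(-196 + 13*18)/((197 - 1*(-134)) + 3) = (-196 + 234)/((197 + 134) + 3) = 38/(331 + 3) = 38/334 = 38*(1/334) = 19/167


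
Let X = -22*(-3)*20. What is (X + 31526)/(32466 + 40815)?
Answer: 32846/73281 ≈ 0.44822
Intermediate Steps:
X = 1320 (X = 66*20 = 1320)
(X + 31526)/(32466 + 40815) = (1320 + 31526)/(32466 + 40815) = 32846/73281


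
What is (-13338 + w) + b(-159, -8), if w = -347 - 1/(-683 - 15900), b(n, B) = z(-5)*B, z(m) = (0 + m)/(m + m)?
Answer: -227004686/16583 ≈ -13689.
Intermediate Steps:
z(m) = 1/2 (z(m) = m/((2*m)) = m*(1/(2*m)) = 1/2)
b(n, B) = B/2
w = -5754300/16583 (w = -347 - 1/(-16583) = -347 - 1*(-1/16583) = -347 + 1/16583 = -5754300/16583 ≈ -347.00)
(-13338 + w) + b(-159, -8) = (-13338 - 5754300/16583) + (1/2)*(-8) = -226938354/16583 - 4 = -227004686/16583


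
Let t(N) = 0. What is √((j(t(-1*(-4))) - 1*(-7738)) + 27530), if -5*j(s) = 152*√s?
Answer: 2*√8817 ≈ 187.80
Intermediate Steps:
j(s) = -152*√s/5
√((j(t(-1*(-4))) - 1*(-7738)) + 27530) = √((-152*√0/5 - 1*(-7738)) + 27530) = √((-152/5*0 + 7738) + 27530) = √((0 + 7738) + 27530) = √(7738 + 27530) = √35268 = 2*√8817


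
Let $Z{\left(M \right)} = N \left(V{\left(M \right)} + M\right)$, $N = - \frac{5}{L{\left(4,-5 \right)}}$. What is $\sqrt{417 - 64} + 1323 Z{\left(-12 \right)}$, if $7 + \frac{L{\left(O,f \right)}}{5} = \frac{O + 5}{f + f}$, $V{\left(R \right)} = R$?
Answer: $- \frac{317520}{79} + \sqrt{353} \approx -4000.5$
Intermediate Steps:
$L{\left(O,f \right)} = -35 + \frac{5 \left(5 + O\right)}{2 f}$ ($L{\left(O,f \right)} = -35 + 5 \frac{O + 5}{f + f} = -35 + 5 \frac{5 + O}{2 f} = -35 + \frac{5 \left(5 + O\right)}{2 f}$)
$N = \frac{10}{79}$ ($N = - \frac{5}{\frac{5}{2} \frac{1}{-5} \left(5 + 4 - -70\right)} = - \frac{5}{\frac{5}{2} \left(- \frac{1}{5}\right) \left(5 + 4 + 70\right)} = - \frac{5}{\frac{5}{2} \left(- \frac{1}{5}\right) 79} = - \frac{5}{- \frac{79}{2}} = \left(-5\right) \left(- \frac{2}{79}\right) = \frac{10}{79} \approx 0.12658$)
$Z{\left(M \right)} = \frac{20 M}{79}$ ($Z{\left(M \right)} = \frac{10 \left(M + M\right)}{79} = \frac{10 \cdot 2 M}{79} = \frac{20 M}{79}$)
$\sqrt{417 - 64} + 1323 Z{\left(-12 \right)} = \sqrt{417 - 64} + 1323 \cdot \frac{20}{79} \left(-12\right) = \sqrt{353} + 1323 \left(- \frac{240}{79}\right) = \sqrt{353} - \frac{317520}{79} = - \frac{317520}{79} + \sqrt{353}$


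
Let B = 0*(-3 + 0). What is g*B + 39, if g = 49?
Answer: 39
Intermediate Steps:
B = 0 (B = 0*(-3) = 0)
g*B + 39 = 49*0 + 39 = 0 + 39 = 39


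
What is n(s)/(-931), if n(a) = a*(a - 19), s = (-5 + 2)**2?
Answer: 90/931 ≈ 0.096670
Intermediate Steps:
s = 9 (s = (-3)**2 = 9)
n(a) = a*(-19 + a)
n(s)/(-931) = (9*(-19 + 9))/(-931) = (9*(-10))*(-1/931) = -90*(-1/931) = 90/931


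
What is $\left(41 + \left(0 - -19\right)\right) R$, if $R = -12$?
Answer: $-720$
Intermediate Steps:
$\left(41 + \left(0 - -19\right)\right) R = \left(41 + \left(0 - -19\right)\right) \left(-12\right) = \left(41 + \left(0 + 19\right)\right) \left(-12\right) = \left(41 + 19\right) \left(-12\right) = 60 \left(-12\right) = -720$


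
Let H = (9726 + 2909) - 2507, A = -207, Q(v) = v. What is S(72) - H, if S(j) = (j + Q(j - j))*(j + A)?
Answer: -19848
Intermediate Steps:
H = 10128 (H = 12635 - 2507 = 10128)
S(j) = j*(-207 + j) (S(j) = (j + (j - j))*(j - 207) = (j + 0)*(-207 + j) = j*(-207 + j))
S(72) - H = 72*(-207 + 72) - 1*10128 = 72*(-135) - 10128 = -9720 - 10128 = -19848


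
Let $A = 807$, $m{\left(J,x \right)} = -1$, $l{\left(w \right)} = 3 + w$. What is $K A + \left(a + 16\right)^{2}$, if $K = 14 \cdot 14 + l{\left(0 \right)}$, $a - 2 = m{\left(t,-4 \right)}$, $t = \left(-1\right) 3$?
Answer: $160882$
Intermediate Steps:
$t = -3$
$a = 1$ ($a = 2 - 1 = 1$)
$K = 199$ ($K = 14 \cdot 14 + \left(3 + 0\right) = 196 + 3 = 199$)
$K A + \left(a + 16\right)^{2} = 199 \cdot 807 + \left(1 + 16\right)^{2} = 160593 + 17^{2} = 160593 + 289 = 160882$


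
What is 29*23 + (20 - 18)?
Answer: 669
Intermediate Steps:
29*23 + (20 - 18) = 667 + 2 = 669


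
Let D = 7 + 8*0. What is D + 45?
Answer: 52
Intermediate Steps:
D = 7 (D = 7 + 0 = 7)
D + 45 = 7 + 45 = 52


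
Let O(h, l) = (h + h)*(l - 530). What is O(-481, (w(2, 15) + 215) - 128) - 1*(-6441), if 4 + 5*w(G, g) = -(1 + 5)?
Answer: 434531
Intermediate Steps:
w(G, g) = -2 (w(G, g) = -⅘ + (-(1 + 5))/5 = -⅘ + (-1*6)/5 = -⅘ + (⅕)*(-6) = -⅘ - 6/5 = -2)
O(h, l) = 2*h*(-530 + l) (O(h, l) = (2*h)*(-530 + l) = 2*h*(-530 + l))
O(-481, (w(2, 15) + 215) - 128) - 1*(-6441) = 2*(-481)*(-530 + ((-2 + 215) - 128)) - 1*(-6441) = 2*(-481)*(-530 + (213 - 128)) + 6441 = 2*(-481)*(-530 + 85) + 6441 = 2*(-481)*(-445) + 6441 = 428090 + 6441 = 434531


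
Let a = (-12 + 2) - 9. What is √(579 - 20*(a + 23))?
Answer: √499 ≈ 22.338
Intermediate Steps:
a = -19 (a = -10 - 9 = -19)
√(579 - 20*(a + 23)) = √(579 - 20*(-19 + 23)) = √(579 - 20*4) = √(579 - 80) = √499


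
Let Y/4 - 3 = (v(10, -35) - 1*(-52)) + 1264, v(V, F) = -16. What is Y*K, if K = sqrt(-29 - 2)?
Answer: 5212*I*sqrt(31) ≈ 29019.0*I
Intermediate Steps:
K = I*sqrt(31) (K = sqrt(-31) = I*sqrt(31) ≈ 5.5678*I)
Y = 5212 (Y = 12 + 4*((-16 - 1*(-52)) + 1264) = 12 + 4*((-16 + 52) + 1264) = 12 + 4*(36 + 1264) = 12 + 4*1300 = 12 + 5200 = 5212)
Y*K = 5212*(I*sqrt(31)) = 5212*I*sqrt(31)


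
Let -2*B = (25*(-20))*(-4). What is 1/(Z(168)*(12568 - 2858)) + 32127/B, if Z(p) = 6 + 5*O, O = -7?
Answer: -904664293/28159000 ≈ -32.127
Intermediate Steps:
Z(p) = -29 (Z(p) = 6 + 5*(-7) = 6 - 35 = -29)
B = -1000 (B = -25*(-20)*(-4)/2 = -(-250)*(-4) = -1/2*2000 = -1000)
1/(Z(168)*(12568 - 2858)) + 32127/B = 1/((-29)*(12568 - 2858)) + 32127/(-1000) = -1/29/9710 + 32127*(-1/1000) = -1/29*1/9710 - 32127/1000 = -1/281590 - 32127/1000 = -904664293/28159000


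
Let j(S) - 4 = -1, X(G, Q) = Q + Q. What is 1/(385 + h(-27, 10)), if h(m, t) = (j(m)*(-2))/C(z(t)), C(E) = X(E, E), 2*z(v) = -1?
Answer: 1/391 ≈ 0.0025575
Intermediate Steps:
X(G, Q) = 2*Q
j(S) = 3 (j(S) = 4 - 1 = 3)
z(v) = -½ (z(v) = (½)*(-1) = -½)
C(E) = 2*E
h(m, t) = 6 (h(m, t) = (3*(-2))/((2*(-½))) = -6/(-1) = -6*(-1) = 6)
1/(385 + h(-27, 10)) = 1/(385 + 6) = 1/391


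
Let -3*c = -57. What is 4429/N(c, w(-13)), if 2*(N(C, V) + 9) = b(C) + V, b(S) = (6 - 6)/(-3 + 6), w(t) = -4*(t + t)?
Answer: 103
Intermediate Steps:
c = 19 (c = -⅓*(-57) = 19)
w(t) = -8*t
b(S) = 0 (b(S) = 0/3 = 0*(⅓) = 0)
N(C, V) = -9 + V/2 (N(C, V) = -9 + (0 + V)/2 = -9 + V/2)
4429/N(c, w(-13)) = 4429/(-9 + (-8*(-13))/2) = 4429/(-9 + (½)*104) = 4429/(-9 + 52) = 4429/43 = 4429*(1/43) = 103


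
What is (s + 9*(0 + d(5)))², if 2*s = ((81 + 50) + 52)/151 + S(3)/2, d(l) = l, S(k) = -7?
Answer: 701667121/364816 ≈ 1923.3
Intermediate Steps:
s = -691/604 (s = (((81 + 50) + 52)/151 - 7/2)/2 = ((131 + 52)*(1/151) - 7*½)/2 = (183*(1/151) - 7/2)/2 = (183/151 - 7/2)/2 = (½)*(-691/302) = -691/604 ≈ -1.1440)
(s + 9*(0 + d(5)))² = (-691/604 + 9*(0 + 5))² = (-691/604 + 9*5)² = (-691/604 + 45)² = (26489/604)² = 701667121/364816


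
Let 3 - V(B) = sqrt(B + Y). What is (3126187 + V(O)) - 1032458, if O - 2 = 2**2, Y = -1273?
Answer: 2093732 - I*sqrt(1267) ≈ 2.0937e+6 - 35.595*I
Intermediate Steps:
O = 6 (O = 2 + 2**2 = 2 + 4 = 6)
V(B) = 3 - sqrt(-1273 + B) (V(B) = 3 - sqrt(B - 1273) = 3 - sqrt(-1273 + B))
(3126187 + V(O)) - 1032458 = (3126187 + (3 - sqrt(-1273 + 6))) - 1032458 = (3126187 + (3 - sqrt(-1267))) - 1032458 = (3126187 + (3 - I*sqrt(1267))) - 1032458 = (3126190 - I*sqrt(1267)) - 1032458 = 2093732 - I*sqrt(1267)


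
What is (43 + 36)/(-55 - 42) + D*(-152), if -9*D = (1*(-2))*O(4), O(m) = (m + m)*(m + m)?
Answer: -1887943/873 ≈ -2162.6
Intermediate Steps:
O(m) = 4*m**2 (O(m) = (2*m)*(2*m) = 4*m**2)
D = 128/9 (D = -1*(-2)*4*4**2/9 = -(-2)*4*16/9 = -(-2)*64/9 = -1/9*(-128) = 128/9 ≈ 14.222)
(43 + 36)/(-55 - 42) + D*(-152) = (43 + 36)/(-55 - 42) + (128/9)*(-152) = 79/(-97) - 19456/9 = 79*(-1/97) - 19456/9 = -79/97 - 19456/9 = -1887943/873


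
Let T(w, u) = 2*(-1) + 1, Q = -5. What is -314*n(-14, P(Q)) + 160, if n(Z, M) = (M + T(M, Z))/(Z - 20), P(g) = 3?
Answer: 3034/17 ≈ 178.47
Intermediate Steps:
T(w, u) = -1 (T(w, u) = -2 + 1 = -1)
n(Z, M) = (-1 + M)/(-20 + Z) (n(Z, M) = (M - 1)/(Z - 20) = (-1 + M)/(-20 + Z))
-314*n(-14, P(Q)) + 160 = -314*(-1 + 3)/(-20 - 14) + 160 = -314*2/(-34) + 160 = -(-157)*2/17 + 160 = -314*(-1/17) + 160 = 314/17 + 160 = 3034/17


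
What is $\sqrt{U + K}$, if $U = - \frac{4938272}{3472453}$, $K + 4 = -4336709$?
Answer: $\frac{i \sqrt{52291798226029575233}}{3472453} \approx 2082.5 i$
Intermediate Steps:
$K = -4336713$ ($K = -4 - 4336709 = -4336713$)
$U = - \frac{4938272}{3472453}$ ($U = \left(-4938272\right) \frac{1}{3472453} = - \frac{4938272}{3472453} \approx -1.4221$)
$\sqrt{U + K} = \sqrt{- \frac{4938272}{3472453} - 4336713} = \sqrt{- \frac{15059037005261}{3472453}} = \frac{i \sqrt{52291798226029575233}}{3472453}$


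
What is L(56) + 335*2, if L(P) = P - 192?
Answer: 534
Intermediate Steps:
L(P) = -192 + P
L(56) + 335*2 = (-192 + 56) + 335*2 = -136 + 670 = 534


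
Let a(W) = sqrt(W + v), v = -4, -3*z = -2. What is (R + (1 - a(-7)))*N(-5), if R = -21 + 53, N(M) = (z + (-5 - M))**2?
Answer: 44/3 - 4*I*sqrt(11)/9 ≈ 14.667 - 1.4741*I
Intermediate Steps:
z = 2/3 (z = -1/3*(-2) = 2/3 ≈ 0.66667)
N(M) = (-13/3 - M)**2 (N(M) = (2/3 + (-5 - M))**2 = (-13/3 - M)**2)
R = 32
a(W) = sqrt(-4 + W) (a(W) = sqrt(W - 4) = sqrt(-4 + W))
(R + (1 - a(-7)))*N(-5) = (32 + (1 - sqrt(-4 - 7)))*((13 + 3*(-5))**2/9) = (32 + (1 - sqrt(-11)))*((13 - 15)**2/9) = (32 + (1 - I*sqrt(11)))*((1/9)*(-2)**2) = (32 + (1 - I*sqrt(11)))*((1/9)*4) = (33 - I*sqrt(11))*(4/9) = 44/3 - 4*I*sqrt(11)/9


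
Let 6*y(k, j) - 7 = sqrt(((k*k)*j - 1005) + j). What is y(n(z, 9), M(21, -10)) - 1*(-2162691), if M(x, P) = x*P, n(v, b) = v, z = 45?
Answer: 12976153/6 + 27*I*sqrt(65)/2 ≈ 2.1627e+6 + 108.84*I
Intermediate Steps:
M(x, P) = P*x
y(k, j) = 7/6 + sqrt(-1005 + j + j*k**2)/6 (y(k, j) = 7/6 + sqrt(((k*k)*j - 1005) + j)/6 = 7/6 + sqrt((k**2*j - 1005) + j)/6 = 7/6 + sqrt((j*k**2 - 1005) + j)/6 = 7/6 + sqrt((-1005 + j*k**2) + j)/6 = 7/6 + sqrt(-1005 + j + j*k**2)/6)
y(n(z, 9), M(21, -10)) - 1*(-2162691) = (7/6 + sqrt(-1005 - 10*21 - 10*21*45**2)/6) - 1*(-2162691) = (7/6 + sqrt(-1005 - 210 - 210*2025)/6) + 2162691 = (7/6 + sqrt(-1005 - 210 - 425250)/6) + 2162691 = (7/6 + sqrt(-426465)/6) + 2162691 = (7/6 + (81*I*sqrt(65))/6) + 2162691 = (7/6 + 27*I*sqrt(65)/2) + 2162691 = 12976153/6 + 27*I*sqrt(65)/2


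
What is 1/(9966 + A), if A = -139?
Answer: 1/9827 ≈ 0.00010176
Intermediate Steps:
1/(9966 + A) = 1/(9966 - 139) = 1/9827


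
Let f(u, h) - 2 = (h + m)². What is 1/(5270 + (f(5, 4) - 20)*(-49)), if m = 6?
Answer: 1/1252 ≈ 0.00079872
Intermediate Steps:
f(u, h) = 2 + (6 + h)² (f(u, h) = 2 + (h + 6)² = 2 + (6 + h)²)
1/(5270 + (f(5, 4) - 20)*(-49)) = 1/(5270 + ((2 + (6 + 4)²) - 20)*(-49)) = 1/(5270 + ((2 + 10²) - 20)*(-49)) = 1/(5270 + ((2 + 100) - 20)*(-49)) = 1/(5270 + (102 - 20)*(-49)) = 1/(5270 + 82*(-49)) = 1/(5270 - 4018) = 1/1252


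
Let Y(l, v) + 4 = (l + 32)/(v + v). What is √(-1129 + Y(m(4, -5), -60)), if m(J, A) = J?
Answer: I*√113330/10 ≈ 33.665*I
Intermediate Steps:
Y(l, v) = -4 + (32 + l)/(2*v) (Y(l, v) = -4 + (l + 32)/(v + v) = -4 + (32 + l)/((2*v)) = -4 + (32 + l)*(1/(2*v)) = -4 + (32 + l)/(2*v))
√(-1129 + Y(m(4, -5), -60)) = √(-1129 + (½)*(32 + 4 - 8*(-60))/(-60)) = √(-1129 + (½)*(-1/60)*(32 + 4 + 480)) = √(-1129 + (½)*(-1/60)*516) = √(-1129 - 43/10) = √(-11333/10) = I*√113330/10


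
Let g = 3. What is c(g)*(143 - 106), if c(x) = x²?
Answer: 333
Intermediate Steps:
c(g)*(143 - 106) = 3²*(143 - 106) = 9*37 = 333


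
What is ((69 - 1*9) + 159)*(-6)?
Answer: -1314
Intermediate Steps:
((69 - 1*9) + 159)*(-6) = ((69 - 9) + 159)*(-6) = (60 + 159)*(-6) = 219*(-6) = -1314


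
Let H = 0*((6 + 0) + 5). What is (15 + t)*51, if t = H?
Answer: 765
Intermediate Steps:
H = 0 (H = 0*(6 + 5) = 0*11 = 0)
t = 0
(15 + t)*51 = (15 + 0)*51 = 15*51 = 765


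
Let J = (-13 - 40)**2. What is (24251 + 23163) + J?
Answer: 50223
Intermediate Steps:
J = 2809 (J = (-53)**2 = 2809)
(24251 + 23163) + J = (24251 + 23163) + 2809 = 47414 + 2809 = 50223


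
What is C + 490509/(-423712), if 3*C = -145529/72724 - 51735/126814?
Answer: -2873107430033653/1465368970919712 ≈ -1.9607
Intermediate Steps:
C = -11108745373/13833632004 (C = (-145529/72724 - 51735/126814)/3 = (1/3)*(-11108745373/4611210668) = -11108745373/13833632004 ≈ -0.80302)
C + 490509/(-423712) = -11108745373/13833632004 + 490509/(-423712) = -11108745373/13833632004 + 490509*(-1/423712) = -11108745373/13833632004 - 490509/423712 = -2873107430033653/1465368970919712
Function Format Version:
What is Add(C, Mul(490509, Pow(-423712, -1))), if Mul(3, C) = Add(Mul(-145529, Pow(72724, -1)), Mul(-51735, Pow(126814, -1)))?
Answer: Rational(-2873107430033653, 1465368970919712) ≈ -1.9607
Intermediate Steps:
C = Rational(-11108745373, 13833632004) (C = Mul(Rational(1, 3), Add(Mul(-145529, Pow(72724, -1)), Mul(-51735, Pow(126814, -1)))) = Mul(Rational(1, 3), Add(Mul(-145529, Rational(1, 72724)), Mul(-51735, Rational(1, 126814)))) = Mul(Rational(1, 3), Add(Rational(-145529, 72724), Rational(-51735, 126814))) = Mul(Rational(1, 3), Rational(-11108745373, 4611210668)) = Rational(-11108745373, 13833632004) ≈ -0.80302)
Add(C, Mul(490509, Pow(-423712, -1))) = Add(Rational(-11108745373, 13833632004), Mul(490509, Pow(-423712, -1))) = Add(Rational(-11108745373, 13833632004), Mul(490509, Rational(-1, 423712))) = Add(Rational(-11108745373, 13833632004), Rational(-490509, 423712)) = Rational(-2873107430033653, 1465368970919712)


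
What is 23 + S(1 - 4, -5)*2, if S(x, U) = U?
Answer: 13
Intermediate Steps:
23 + S(1 - 4, -5)*2 = 23 - 5*2 = 23 - 10 = 13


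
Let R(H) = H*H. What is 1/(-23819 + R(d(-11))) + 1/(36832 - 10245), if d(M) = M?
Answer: -2889/630058726 ≈ -4.5853e-6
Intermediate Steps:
R(H) = H²
1/(-23819 + R(d(-11))) + 1/(36832 - 10245) = 1/(-23819 + (-11)²) + 1/(36832 - 10245) = 1/(-23819 + 121) + 1/26587 = 1/(-23698) + 1/26587 = -1/23698 + 1/26587 = -2889/630058726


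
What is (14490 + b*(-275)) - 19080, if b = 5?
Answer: -5965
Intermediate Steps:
(14490 + b*(-275)) - 19080 = (14490 + 5*(-275)) - 19080 = (14490 - 1375) - 19080 = 13115 - 19080 = -5965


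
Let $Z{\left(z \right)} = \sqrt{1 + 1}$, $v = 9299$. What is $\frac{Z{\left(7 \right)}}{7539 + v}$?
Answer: $\frac{\sqrt{2}}{16838} \approx 8.3989 \cdot 10^{-5}$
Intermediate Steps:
$Z{\left(z \right)} = \sqrt{2}$
$\frac{Z{\left(7 \right)}}{7539 + v} = \frac{\sqrt{2}}{7539 + 9299} = \frac{\sqrt{2}}{16838}$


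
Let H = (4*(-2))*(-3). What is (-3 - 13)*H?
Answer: -384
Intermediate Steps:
H = 24 (H = -8*(-3) = 24)
(-3 - 13)*H = (-3 - 13)*24 = -16*24 = -384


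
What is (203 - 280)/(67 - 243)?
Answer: 7/16 ≈ 0.43750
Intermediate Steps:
(203 - 280)/(67 - 243) = -77/(-176) = -77*(-1/176) = 7/16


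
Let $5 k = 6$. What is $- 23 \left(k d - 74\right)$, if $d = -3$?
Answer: $\frac{8924}{5} \approx 1784.8$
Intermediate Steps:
$k = \frac{6}{5}$ ($k = \frac{1}{5} \cdot 6 = \frac{6}{5} \approx 1.2$)
$- 23 \left(k d - 74\right) = - 23 \left(\frac{6}{5} \left(-3\right) - 74\right) = - 23 \left(- \frac{18}{5} - 74\right) = \left(-23\right) \left(- \frac{388}{5}\right) = \frac{8924}{5}$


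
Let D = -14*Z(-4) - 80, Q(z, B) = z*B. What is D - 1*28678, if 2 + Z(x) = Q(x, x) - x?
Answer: -29010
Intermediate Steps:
Q(z, B) = B*z
Z(x) = -2 + x² - x (Z(x) = -2 + (x*x - x) = -2 + (x² - x) = -2 + x² - x)
D = -332 (D = -14*(-2 + (-4)² - 1*(-4)) - 80 = -14*(-2 + 16 + 4) - 80 = -14*18 - 80 = -252 - 80 = -332)
D - 1*28678 = -332 - 1*28678 = -332 - 28678 = -29010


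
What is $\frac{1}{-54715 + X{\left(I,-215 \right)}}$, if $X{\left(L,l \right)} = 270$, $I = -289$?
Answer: $- \frac{1}{54445} \approx -1.8367 \cdot 10^{-5}$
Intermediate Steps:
$\frac{1}{-54715 + X{\left(I,-215 \right)}} = \frac{1}{-54715 + 270} = \frac{1}{-54445} = - \frac{1}{54445}$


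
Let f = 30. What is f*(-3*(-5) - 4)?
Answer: 330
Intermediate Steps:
f*(-3*(-5) - 4) = 30*(-3*(-5) - 4) = 30*(15 - 4) = 30*11 = 330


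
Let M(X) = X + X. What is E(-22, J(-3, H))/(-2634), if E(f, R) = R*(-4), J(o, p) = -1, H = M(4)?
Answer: -2/1317 ≈ -0.0015186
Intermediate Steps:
M(X) = 2*X
H = 8 (H = 2*4 = 8)
E(f, R) = -4*R
E(-22, J(-3, H))/(-2634) = -4*(-1)/(-2634) = 4*(-1/2634) = -2/1317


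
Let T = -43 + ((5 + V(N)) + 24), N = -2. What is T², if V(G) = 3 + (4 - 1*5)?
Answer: 144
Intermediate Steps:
V(G) = 2 (V(G) = 3 + (4 - 5) = 3 - 1 = 2)
T = -12 (T = -43 + ((5 + 2) + 24) = -43 + (7 + 24) = -43 + 31 = -12)
T² = (-12)² = 144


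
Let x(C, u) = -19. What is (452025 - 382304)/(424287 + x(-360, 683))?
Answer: 69721/424268 ≈ 0.16433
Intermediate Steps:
(452025 - 382304)/(424287 + x(-360, 683)) = (452025 - 382304)/(424287 - 19) = 69721/424268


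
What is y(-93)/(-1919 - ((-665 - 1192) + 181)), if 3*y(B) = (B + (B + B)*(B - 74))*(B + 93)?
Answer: 0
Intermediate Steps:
y(B) = (93 + B)*(B + 2*B*(-74 + B))/3 (y(B) = ((B + (B + B)*(B - 74))*(B + 93))/3 = ((B + (2*B)*(-74 + B))*(93 + B))/3 = ((B + 2*B*(-74 + B))*(93 + B))/3 = ((93 + B)*(B + 2*B*(-74 + B)))/3 = (93 + B)*(B + 2*B*(-74 + B))/3)
y(-93)/(-1919 - ((-665 - 1192) + 181)) = ((⅓)*(-93)*(-13671 + 2*(-93)² + 39*(-93)))/(-1919 - ((-665 - 1192) + 181)) = ((⅓)*(-93)*(-13671 + 2*8649 - 3627))/(-1919 - (-1857 + 181)) = ((⅓)*(-93)*(-13671 + 17298 - 3627))/(-1919 - 1*(-1676)) = ((⅓)*(-93)*0)/(-1919 + 1676) = 0/(-243) = 0*(-1/243) = 0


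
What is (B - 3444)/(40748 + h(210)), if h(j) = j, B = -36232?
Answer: -19838/20479 ≈ -0.96870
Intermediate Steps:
(B - 3444)/(40748 + h(210)) = (-36232 - 3444)/(40748 + 210) = -39676/40958 = -39676*1/40958 = -19838/20479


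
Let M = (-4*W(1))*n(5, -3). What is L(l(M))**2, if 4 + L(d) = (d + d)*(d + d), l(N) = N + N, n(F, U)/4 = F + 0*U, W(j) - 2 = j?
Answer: 849339187216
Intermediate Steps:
W(j) = 2 + j
n(F, U) = 4*F (n(F, U) = 4*(F + 0*U) = 4*(F + 0) = 4*F)
M = -240 (M = (-4*(2 + 1))*(4*5) = -4*3*20 = -12*20 = -240)
l(N) = 2*N
L(d) = -4 + 4*d**2 (L(d) = -4 + (d + d)*(d + d) = -4 + (2*d)*(2*d) = -4 + 4*d**2)
L(l(M))**2 = (-4 + 4*(2*(-240))**2)**2 = (-4 + 4*(-480)**2)**2 = (-4 + 4*230400)**2 = (-4 + 921600)**2 = 921596**2 = 849339187216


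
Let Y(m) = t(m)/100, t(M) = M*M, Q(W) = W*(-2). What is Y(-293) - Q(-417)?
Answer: 2449/100 ≈ 24.490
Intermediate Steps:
Q(W) = -2*W
t(M) = M**2
Y(m) = m**2/100
Y(-293) - Q(-417) = (1/100)*(-293)**2 - (-2)*(-417) = (1/100)*85849 - 1*834 = 85849/100 - 834 = 2449/100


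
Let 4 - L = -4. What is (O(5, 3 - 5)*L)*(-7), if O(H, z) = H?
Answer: -280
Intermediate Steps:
L = 8 (L = 4 - 1*(-4) = 4 + 4 = 8)
(O(5, 3 - 5)*L)*(-7) = (5*8)*(-7) = 40*(-7) = -280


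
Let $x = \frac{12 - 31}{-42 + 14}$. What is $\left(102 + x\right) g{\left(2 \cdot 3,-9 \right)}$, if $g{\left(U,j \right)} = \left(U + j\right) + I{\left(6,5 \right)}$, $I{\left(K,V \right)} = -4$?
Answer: $- \frac{2875}{4} \approx -718.75$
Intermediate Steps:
$g{\left(U,j \right)} = -4 + U + j$ ($g{\left(U,j \right)} = \left(U + j\right) - 4 = -4 + U + j$)
$x = \frac{19}{28}$ ($x = - \frac{19}{-28} = \left(-19\right) \left(- \frac{1}{28}\right) = \frac{19}{28} \approx 0.67857$)
$\left(102 + x\right) g{\left(2 \cdot 3,-9 \right)} = \left(102 + \frac{19}{28}\right) \left(-4 + 2 \cdot 3 - 9\right) = \frac{2875 \left(-4 + 6 - 9\right)}{28} = \frac{2875}{28} \left(-7\right) = - \frac{2875}{4}$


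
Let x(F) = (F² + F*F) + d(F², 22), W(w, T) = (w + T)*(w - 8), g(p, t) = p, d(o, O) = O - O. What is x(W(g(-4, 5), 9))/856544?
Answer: 225/26767 ≈ 0.0084059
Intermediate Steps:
d(o, O) = 0
W(w, T) = (-8 + w)*(T + w) (W(w, T) = (T + w)*(-8 + w) = (-8 + w)*(T + w))
x(F) = 2*F² (x(F) = (F² + F*F) + 0 = (F² + F²) + 0 = 2*F² + 0 = 2*F²)
x(W(g(-4, 5), 9))/856544 = (2*((-4)² - 8*9 - 8*(-4) + 9*(-4))²)/856544 = (2*(16 - 72 + 32 - 36)²)*(1/856544) = (2*(-60)²)*(1/856544) = (2*3600)*(1/856544) = 7200*(1/856544) = 225/26767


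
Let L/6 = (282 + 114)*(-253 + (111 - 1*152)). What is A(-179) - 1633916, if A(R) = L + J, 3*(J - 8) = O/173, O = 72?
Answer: -403514172/173 ≈ -2.3325e+6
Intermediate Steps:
L = -698544 (L = 6*((282 + 114)*(-253 + (111 - 1*152))) = 6*(396*(-253 + (111 - 152))) = 6*(396*(-253 - 41)) = 6*(396*(-294)) = 6*(-116424) = -698544)
J = 1408/173 (J = 8 + (72/173)/3 = 8 + (72*(1/173))/3 = 8 + (⅓)*(72/173) = 8 + 24/173 = 1408/173 ≈ 8.1387)
A(R) = -120846704/173 (A(R) = -698544 + 1408/173 = -120846704/173)
A(-179) - 1633916 = -120846704/173 - 1633916 = -403514172/173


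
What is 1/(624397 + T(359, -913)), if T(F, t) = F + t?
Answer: 1/623843 ≈ 1.6030e-6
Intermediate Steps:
1/(624397 + T(359, -913)) = 1/(624397 + (359 - 913)) = 1/(624397 - 554) = 1/623843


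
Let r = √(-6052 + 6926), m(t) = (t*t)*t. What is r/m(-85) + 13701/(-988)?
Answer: -13701/988 - √874/614125 ≈ -13.867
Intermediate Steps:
m(t) = t³ (m(t) = t²*t = t³)
r = √874 ≈ 29.563
r/m(-85) + 13701/(-988) = √874/((-85)³) + 13701/(-988) = √874/(-614125) + 13701*(-1/988) = √874*(-1/614125) - 13701/988 = -√874/614125 - 13701/988 = -13701/988 - √874/614125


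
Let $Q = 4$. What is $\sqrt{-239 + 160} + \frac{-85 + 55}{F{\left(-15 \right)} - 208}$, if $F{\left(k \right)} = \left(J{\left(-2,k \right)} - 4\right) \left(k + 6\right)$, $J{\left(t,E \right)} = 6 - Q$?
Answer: $\frac{3}{19} + i \sqrt{79} \approx 0.15789 + 8.8882 i$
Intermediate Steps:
$J{\left(t,E \right)} = 2$ ($J{\left(t,E \right)} = 6 - 4 = 2$)
$F{\left(k \right)} = -12 - 2 k$ ($F{\left(k \right)} = \left(2 - 4\right) \left(k + 6\right) = - 2 \left(6 + k\right) = -12 - 2 k$)
$\sqrt{-239 + 160} + \frac{-85 + 55}{F{\left(-15 \right)} - 208} = \sqrt{-239 + 160} + \frac{-85 + 55}{\left(-12 - -30\right) - 208} = \sqrt{-79} - \frac{30}{\left(-12 + 30\right) - 208} = i \sqrt{79} - \frac{30}{18 - 208} = i \sqrt{79} - \frac{30}{-190} = i \sqrt{79} - - \frac{3}{19} = i \sqrt{79} + \frac{3}{19} = \frac{3}{19} + i \sqrt{79}$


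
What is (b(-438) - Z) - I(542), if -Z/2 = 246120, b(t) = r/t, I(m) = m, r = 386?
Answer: 107681669/219 ≈ 4.9170e+5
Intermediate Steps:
b(t) = 386/t
Z = -492240 (Z = -2*246120 = -492240)
(b(-438) - Z) - I(542) = (386/(-438) - 1*(-492240)) - 1*542 = (386*(-1/438) + 492240) - 542 = (-193/219 + 492240) - 542 = 107800367/219 - 542 = 107681669/219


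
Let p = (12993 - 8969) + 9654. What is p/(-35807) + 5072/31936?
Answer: -15950469/71470772 ≈ -0.22317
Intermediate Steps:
p = 13678 (p = 4024 + 9654 = 13678)
p/(-35807) + 5072/31936 = 13678/(-35807) + 5072/31936 = 13678*(-1/35807) + 5072*(1/31936) = -13678/35807 + 317/1996 = -15950469/71470772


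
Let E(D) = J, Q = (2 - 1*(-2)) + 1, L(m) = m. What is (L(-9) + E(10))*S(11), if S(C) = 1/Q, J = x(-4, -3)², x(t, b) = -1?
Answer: -8/5 ≈ -1.6000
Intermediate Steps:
Q = 5 (Q = (2 + 2) + 1 = 4 + 1 = 5)
J = 1 (J = (-1)² = 1)
S(C) = ⅕ (S(C) = 1/5 = ⅕)
E(D) = 1
(L(-9) + E(10))*S(11) = (-9 + 1)*(⅕) = -8*⅕ = -8/5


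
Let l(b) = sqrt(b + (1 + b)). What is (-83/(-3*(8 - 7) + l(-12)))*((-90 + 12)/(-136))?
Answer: 9711/2176 + 3237*I*sqrt(23)/2176 ≈ 4.4628 + 7.1342*I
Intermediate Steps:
l(b) = sqrt(1 + 2*b)
(-83/(-3*(8 - 7) + l(-12)))*((-90 + 12)/(-136)) = (-83/(-3*(8 - 7) + sqrt(1 + 2*(-12))))*((-90 + 12)/(-136)) = (-83/(-3*1 + sqrt(1 - 24)))*(-78*(-1/136)) = (-83/(-3 + sqrt(-23)))*(39/68) = (-83/(-3 + I*sqrt(23)))*(39/68) = -83/(-3 + I*sqrt(23))*(39/68) = -3237/(68*(-3 + I*sqrt(23)))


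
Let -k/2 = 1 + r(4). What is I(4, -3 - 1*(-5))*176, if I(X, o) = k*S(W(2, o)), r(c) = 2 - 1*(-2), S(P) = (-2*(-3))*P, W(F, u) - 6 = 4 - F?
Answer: -84480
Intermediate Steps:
W(F, u) = 10 - F (W(F, u) = 6 + (4 - F) = 10 - F)
S(P) = 6*P
r(c) = 4 (r(c) = 2 + 2 = 4)
k = -10 (k = -2*(1 + 4) = -2*5 = -10)
I(X, o) = -480 (I(X, o) = -60*(10 - 1*2) = -60*(10 - 2) = -60*8 = -10*48 = -480)
I(4, -3 - 1*(-5))*176 = -480*176 = -84480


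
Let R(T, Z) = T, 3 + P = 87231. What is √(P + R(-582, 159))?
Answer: √86646 ≈ 294.36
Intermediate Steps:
P = 87228 (P = -3 + 87231 = 87228)
√(P + R(-582, 159)) = √(87228 - 582) = √86646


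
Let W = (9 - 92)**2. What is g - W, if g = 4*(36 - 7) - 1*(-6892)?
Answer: 119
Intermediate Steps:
g = 7008 (g = 4*29 + 6892 = 116 + 6892 = 7008)
W = 6889 (W = (-83)**2 = 6889)
g - W = 7008 - 1*6889 = 7008 - 6889 = 119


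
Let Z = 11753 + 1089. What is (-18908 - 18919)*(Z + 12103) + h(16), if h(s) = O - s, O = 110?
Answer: -943594421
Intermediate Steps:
Z = 12842
h(s) = 110 - s
(-18908 - 18919)*(Z + 12103) + h(16) = (-18908 - 18919)*(12842 + 12103) + (110 - 1*16) = -37827*24945 + (110 - 16) = -943594515 + 94 = -943594421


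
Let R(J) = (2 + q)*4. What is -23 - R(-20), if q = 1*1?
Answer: -35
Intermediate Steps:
q = 1
R(J) = 12 (R(J) = (2 + 1)*4 = 3*4 = 12)
-23 - R(-20) = -23 - 1*12 = -23 - 12 = -35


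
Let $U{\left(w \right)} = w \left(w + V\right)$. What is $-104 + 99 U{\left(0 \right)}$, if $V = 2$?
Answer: $-104$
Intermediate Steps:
$U{\left(w \right)} = w \left(2 + w\right)$ ($U{\left(w \right)} = w \left(w + 2\right) = w \left(2 + w\right)$)
$-104 + 99 U{\left(0 \right)} = -104 + 99 \cdot 0 \left(2 + 0\right) = -104 + 99 \cdot 0 \cdot 2 = -104 + 99 \cdot 0 = -104 + 0 = -104$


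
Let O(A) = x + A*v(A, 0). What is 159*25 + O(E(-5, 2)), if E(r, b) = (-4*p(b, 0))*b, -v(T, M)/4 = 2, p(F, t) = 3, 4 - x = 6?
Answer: 4165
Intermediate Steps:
x = -2 (x = 4 - 1*6 = 4 - 6 = -2)
v(T, M) = -8 (v(T, M) = -4*2 = -8)
E(r, b) = -12*b (E(r, b) = (-4*3)*b = -12*b)
O(A) = -2 - 8*A (O(A) = -2 + A*(-8) = -2 - 8*A)
159*25 + O(E(-5, 2)) = 159*25 + (-2 - (-96)*2) = 3975 + (-2 - 8*(-24)) = 3975 + (-2 + 192) = 3975 + 190 = 4165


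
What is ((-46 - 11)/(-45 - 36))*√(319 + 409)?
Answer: 38*√182/27 ≈ 18.987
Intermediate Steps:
((-46 - 11)/(-45 - 36))*√(319 + 409) = (-57/(-81))*√728 = (-57*(-1/81))*(2*√182) = 19*(2*√182)/27 = 38*√182/27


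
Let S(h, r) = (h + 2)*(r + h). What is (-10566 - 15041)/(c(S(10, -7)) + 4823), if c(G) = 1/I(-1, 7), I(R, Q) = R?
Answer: -25607/4822 ≈ -5.3105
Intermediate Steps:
S(h, r) = (2 + h)*(h + r)
c(G) = -1 (c(G) = 1/(-1) = -1)
(-10566 - 15041)/(c(S(10, -7)) + 4823) = (-10566 - 15041)/(-1 + 4823) = -25607/4822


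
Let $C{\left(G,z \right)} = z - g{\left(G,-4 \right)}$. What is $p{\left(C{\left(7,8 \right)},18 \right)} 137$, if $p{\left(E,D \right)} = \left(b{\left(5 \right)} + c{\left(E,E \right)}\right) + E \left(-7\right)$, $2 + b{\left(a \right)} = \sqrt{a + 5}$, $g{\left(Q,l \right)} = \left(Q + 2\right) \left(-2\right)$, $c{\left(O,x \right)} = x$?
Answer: $-21646 + 137 \sqrt{10} \approx -21213.0$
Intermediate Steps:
$g{\left(Q,l \right)} = -4 - 2 Q$ ($g{\left(Q,l \right)} = \left(2 + Q\right) \left(-2\right) = -4 - 2 Q$)
$b{\left(a \right)} = -2 + \sqrt{5 + a}$ ($b{\left(a \right)} = -2 + \sqrt{a + 5} = -2 + \sqrt{5 + a}$)
$C{\left(G,z \right)} = 4 + z + 2 G$ ($C{\left(G,z \right)} = z - \left(-4 - 2 G\right) = z + \left(4 + 2 G\right) = 4 + z + 2 G$)
$p{\left(E,D \right)} = -2 + \sqrt{10} - 6 E$ ($p{\left(E,D \right)} = \left(\left(-2 + \sqrt{5 + 5}\right) + E\right) + E \left(-7\right) = \left(\left(-2 + \sqrt{10}\right) + E\right) - 7 E = \left(-2 + E + \sqrt{10}\right) - 7 E = -2 + \sqrt{10} - 6 E$)
$p{\left(C{\left(7,8 \right)},18 \right)} 137 = \left(-2 + \sqrt{10} - 6 \left(4 + 8 + 2 \cdot 7\right)\right) 137 = \left(-2 + \sqrt{10} - 6 \left(4 + 8 + 14\right)\right) 137 = \left(-2 + \sqrt{10} - 156\right) 137 = \left(-158 + \sqrt{10}\right) 137 = -21646 + 137 \sqrt{10}$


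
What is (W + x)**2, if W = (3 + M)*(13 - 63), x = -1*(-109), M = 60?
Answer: 9247681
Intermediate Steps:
x = 109
W = -3150 (W = (3 + 60)*(13 - 63) = 63*(-50) = -3150)
(W + x)**2 = (-3150 + 109)**2 = (-3041)**2 = 9247681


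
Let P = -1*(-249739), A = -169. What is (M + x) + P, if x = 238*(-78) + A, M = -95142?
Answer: 135864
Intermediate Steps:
P = 249739
x = -18733 (x = 238*(-78) - 169 = -18564 - 169 = -18733)
(M + x) + P = (-95142 - 18733) + 249739 = -113875 + 249739 = 135864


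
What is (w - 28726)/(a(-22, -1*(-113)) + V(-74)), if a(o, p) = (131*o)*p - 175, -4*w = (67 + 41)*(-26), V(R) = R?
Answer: 28024/325915 ≈ 0.085986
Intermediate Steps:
w = 702 (w = -(67 + 41)*(-26)/4 = -27*(-26) = -¼*(-2808) = 702)
a(o, p) = -175 + 131*o*p (a(o, p) = 131*o*p - 175 = -175 + 131*o*p)
(w - 28726)/(a(-22, -1*(-113)) + V(-74)) = (702 - 28726)/((-175 + 131*(-22)*(-1*(-113))) - 74) = -28024/((-175 + 131*(-22)*113) - 74) = -28024/((-175 - 325666) - 74) = -28024/(-325841 - 74) = -28024/(-325915) = -28024*(-1/325915) = 28024/325915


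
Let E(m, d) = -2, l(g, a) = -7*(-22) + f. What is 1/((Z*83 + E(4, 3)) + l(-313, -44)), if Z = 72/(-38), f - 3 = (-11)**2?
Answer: 19/2256 ≈ 0.0084220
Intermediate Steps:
f = 124 (f = 3 + (-11)**2 = 3 + 121 = 124)
l(g, a) = 278 (l(g, a) = -7*(-22) + 124 = 154 + 124 = 278)
Z = -36/19 (Z = 72*(-1/38) = -36/19 ≈ -1.8947)
1/((Z*83 + E(4, 3)) + l(-313, -44)) = 1/((-36/19*83 - 2) + 278) = 1/((-2988/19 - 2) + 278) = 1/(-3026/19 + 278) = 1/(2256/19) = 19/2256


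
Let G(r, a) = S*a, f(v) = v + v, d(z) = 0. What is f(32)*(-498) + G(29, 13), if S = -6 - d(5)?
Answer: -31950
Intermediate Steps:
S = -6 (S = -6 - 1*0 = -6 + 0 = -6)
f(v) = 2*v
G(r, a) = -6*a
f(32)*(-498) + G(29, 13) = (2*32)*(-498) - 6*13 = 64*(-498) - 78 = -31872 - 78 = -31950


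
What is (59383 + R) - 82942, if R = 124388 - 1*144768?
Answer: -43939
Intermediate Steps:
R = -20380 (R = 124388 - 144768 = -20380)
(59383 + R) - 82942 = (59383 - 20380) - 82942 = 39003 - 82942 = -43939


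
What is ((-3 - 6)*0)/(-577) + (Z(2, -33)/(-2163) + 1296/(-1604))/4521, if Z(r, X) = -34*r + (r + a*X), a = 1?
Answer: -73457/435705347 ≈ -0.00016859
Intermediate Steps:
Z(r, X) = X - 33*r (Z(r, X) = -34*r + (r + 1*X) = -34*r + (r + X) = -34*r + (X + r) = X - 33*r)
((-3 - 6)*0)/(-577) + (Z(2, -33)/(-2163) + 1296/(-1604))/4521 = ((-3 - 6)*0)/(-577) + ((-33 - 33*2)/(-2163) + 1296/(-1604))/4521 = -9*0*(-1/577) + ((-33 - 66)*(-1/2163) + 1296*(-1/1604))*(1/4521) = 0*(-1/577) + (-99*(-1/2163) - 324/401)*(1/4521) = 0 + (33/721 - 324/401)*(1/4521) = 0 - 220371/289121*1/4521 = 0 - 73457/435705347 = -73457/435705347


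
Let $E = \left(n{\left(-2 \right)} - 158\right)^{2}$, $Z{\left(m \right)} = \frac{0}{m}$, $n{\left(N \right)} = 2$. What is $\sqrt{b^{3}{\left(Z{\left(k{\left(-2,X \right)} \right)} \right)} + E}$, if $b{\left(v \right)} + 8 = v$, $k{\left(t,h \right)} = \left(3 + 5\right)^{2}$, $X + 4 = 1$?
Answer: $4 \sqrt{1489} \approx 154.35$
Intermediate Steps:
$X = -3$ ($X = -4 + 1 = -3$)
$k{\left(t,h \right)} = 64$ ($k{\left(t,h \right)} = 8^{2} = 64$)
$Z{\left(m \right)} = 0$
$b{\left(v \right)} = -8 + v$
$E = 24336$ ($E = \left(2 - 158\right)^{2} = \left(-156\right)^{2} = 24336$)
$\sqrt{b^{3}{\left(Z{\left(k{\left(-2,X \right)} \right)} \right)} + E} = \sqrt{\left(-8 + 0\right)^{3} + 24336} = \sqrt{\left(-8\right)^{3} + 24336} = \sqrt{-512 + 24336} = \sqrt{23824} = 4 \sqrt{1489}$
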